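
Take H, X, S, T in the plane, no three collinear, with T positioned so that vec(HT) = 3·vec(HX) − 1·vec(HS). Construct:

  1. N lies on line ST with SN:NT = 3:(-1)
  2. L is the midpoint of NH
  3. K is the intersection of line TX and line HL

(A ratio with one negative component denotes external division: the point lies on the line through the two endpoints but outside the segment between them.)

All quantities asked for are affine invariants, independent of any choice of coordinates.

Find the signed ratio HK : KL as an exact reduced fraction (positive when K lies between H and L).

HK:KL = -4/3

Set H = (0, 0), X = (1, 0), S = (0, 1), T = (3, -1); any affine frame gives the same invariant.
1. N lies on line ST with SN:NT = 3:(-1) ⇒ N = (9/2, -2)
2. L is the midpoint of NH ⇒ L = (9/4, -1)
3. K is the intersection of line TX and line HL ⇒ K = (9, -4)
K = H + t·(L−H) with t = 4, so HK:KL = t:(1−t) = 4:-3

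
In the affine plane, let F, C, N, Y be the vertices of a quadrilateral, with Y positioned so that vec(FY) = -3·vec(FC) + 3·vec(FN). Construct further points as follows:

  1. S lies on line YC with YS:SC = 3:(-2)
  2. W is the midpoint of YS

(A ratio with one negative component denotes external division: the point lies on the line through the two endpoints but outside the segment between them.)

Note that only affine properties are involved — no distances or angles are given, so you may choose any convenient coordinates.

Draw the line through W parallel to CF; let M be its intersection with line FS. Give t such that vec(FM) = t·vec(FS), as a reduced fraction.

t = 1/4

Assign F = (0, 0), C = (1, 0), N = (0, 1), Y = (-3, 3) — the answer is frame-independent, so this choice is without loss of generality.
1. S lies on line YC with YS:SC = 3:(-2) ⇒ S = (9, -6)
2. W is the midpoint of YS ⇒ W = (3, -3/2)
through W parallel to CF: direction (-1, 0); meets FS at M = (9/4, -3/2)
M = F + t·(S−F) with t = 1/4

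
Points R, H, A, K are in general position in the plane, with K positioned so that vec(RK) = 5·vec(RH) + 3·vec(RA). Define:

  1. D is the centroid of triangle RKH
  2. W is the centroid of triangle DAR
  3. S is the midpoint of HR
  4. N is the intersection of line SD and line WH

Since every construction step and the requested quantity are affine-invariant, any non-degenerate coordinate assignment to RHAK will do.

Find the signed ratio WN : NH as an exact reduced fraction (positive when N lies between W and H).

Choose coordinates R = (0, 0), H = (1, 0), A = (0, 1), K = (5, 3).
1. D is the centroid of triangle RKH ⇒ D = (2, 1)
2. W is the centroid of triangle DAR ⇒ W = (2/3, 2/3)
3. S is the midpoint of HR ⇒ S = (1/2, 0)
4. N is the intersection of line SD and line WH ⇒ N = (7/8, 1/4)
N = W + t·(H−W) with t = 5/8, so WN:NH = t:(1−t) = 5/8:3/8

WN:NH = 5/3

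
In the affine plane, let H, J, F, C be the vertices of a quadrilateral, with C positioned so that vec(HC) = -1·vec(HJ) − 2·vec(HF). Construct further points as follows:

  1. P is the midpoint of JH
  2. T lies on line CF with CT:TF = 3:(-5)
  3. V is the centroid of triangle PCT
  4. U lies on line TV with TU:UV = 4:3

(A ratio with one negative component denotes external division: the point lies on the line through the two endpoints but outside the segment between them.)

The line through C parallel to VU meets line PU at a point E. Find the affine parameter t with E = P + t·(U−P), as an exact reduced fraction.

t = 2

Choose coordinates H = (0, 0), J = (1, 0), F = (0, 1), C = (-1, -2).
1. P is the midpoint of JH ⇒ P = (1/2, 0)
2. T lies on line CF with CT:TF = 3:(-5) ⇒ T = (-5/2, -13/2)
3. V is the centroid of triangle PCT ⇒ V = (-1, -17/6)
4. U lies on line TV with TU:UV = 4:3 ⇒ U = (-23/14, -185/42)
through C parallel to VU: direction (-9/14, -11/7); meets PU at E = (-53/14, -185/21)
E = P + t·(U−P) with t = 2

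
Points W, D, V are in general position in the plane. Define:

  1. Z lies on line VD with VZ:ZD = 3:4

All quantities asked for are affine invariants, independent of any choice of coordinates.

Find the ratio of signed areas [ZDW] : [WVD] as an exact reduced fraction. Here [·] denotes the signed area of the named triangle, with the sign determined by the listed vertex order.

[ZDW]:[WVD] = 4/7

Work in coordinates with W = (0, 0), D = (1, 0), V = (0, 1).
1. Z lies on line VD with VZ:ZD = 3:4 ⇒ Z = (3/7, 4/7)
2·[ZDW] = -4/7, 2·[WVD] = -1
[ZDW]:[WVD] = -4/7:-1 = 4/7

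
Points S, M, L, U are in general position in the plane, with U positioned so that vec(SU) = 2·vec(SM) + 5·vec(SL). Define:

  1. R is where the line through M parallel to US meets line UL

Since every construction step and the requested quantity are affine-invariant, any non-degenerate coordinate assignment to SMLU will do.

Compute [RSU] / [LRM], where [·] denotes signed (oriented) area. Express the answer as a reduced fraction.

[RSU]:[LRM] = 5/21

Work in coordinates with S = (0, 0), M = (1, 0), L = (0, 1), U = (2, 5).
1. R is where the line through M parallel to US meets line UL ⇒ R = (7, 15)
2·[RSU] = -5, 2·[LRM] = -21
[RSU]:[LRM] = -5:-21 = 5/21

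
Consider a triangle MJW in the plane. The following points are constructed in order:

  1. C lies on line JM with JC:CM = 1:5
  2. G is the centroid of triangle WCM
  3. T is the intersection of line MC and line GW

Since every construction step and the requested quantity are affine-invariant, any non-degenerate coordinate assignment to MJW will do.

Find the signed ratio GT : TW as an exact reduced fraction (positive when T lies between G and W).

Work in coordinates with M = (0, 0), J = (1, 0), W = (0, 1).
1. C lies on line JM with JC:CM = 1:5 ⇒ C = (5/6, 0)
2. G is the centroid of triangle WCM ⇒ G = (5/18, 1/3)
3. T is the intersection of line MC and line GW ⇒ T = (5/12, 0)
T = G + t·(W−G) with t = -1/2, so GT:TW = t:(1−t) = -1/2:3/2

GT:TW = -1/3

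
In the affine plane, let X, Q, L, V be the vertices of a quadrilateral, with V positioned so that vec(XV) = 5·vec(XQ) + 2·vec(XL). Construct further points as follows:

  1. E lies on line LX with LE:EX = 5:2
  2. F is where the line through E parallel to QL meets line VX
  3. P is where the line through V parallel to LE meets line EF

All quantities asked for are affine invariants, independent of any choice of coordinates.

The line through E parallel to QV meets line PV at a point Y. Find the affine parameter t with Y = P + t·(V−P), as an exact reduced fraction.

Assign X = (0, 0), Q = (1, 0), L = (0, 1), V = (5, 2) — the answer is frame-independent, so this choice is without loss of generality.
1. E lies on line LX with LE:EX = 5:2 ⇒ E = (0, 2/7)
2. F is where the line through E parallel to QL meets line VX ⇒ F = (10/49, 4/49)
3. P is where the line through V parallel to LE meets line EF ⇒ P = (5, -33/7)
through E parallel to QV: direction (4, 2); meets PV at Y = (5, 39/14)
Y = P + t·(V−P) with t = 105/94

t = 105/94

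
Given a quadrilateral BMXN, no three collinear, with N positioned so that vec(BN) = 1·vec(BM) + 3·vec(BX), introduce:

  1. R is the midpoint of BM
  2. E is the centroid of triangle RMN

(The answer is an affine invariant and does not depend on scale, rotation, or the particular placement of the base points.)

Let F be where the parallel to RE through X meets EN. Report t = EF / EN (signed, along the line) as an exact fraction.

Set B = (0, 0), M = (1, 0), X = (0, 1), N = (1, 3); any affine frame gives the same invariant.
1. R is the midpoint of BM ⇒ R = (1/2, 0)
2. E is the centroid of triangle RMN ⇒ E = (5/6, 1)
through X parallel to RE: direction (1/3, 1); meets EN at F = (10/9, 13/3)
F = E + t·(N−E) with t = 5/3

t = 5/3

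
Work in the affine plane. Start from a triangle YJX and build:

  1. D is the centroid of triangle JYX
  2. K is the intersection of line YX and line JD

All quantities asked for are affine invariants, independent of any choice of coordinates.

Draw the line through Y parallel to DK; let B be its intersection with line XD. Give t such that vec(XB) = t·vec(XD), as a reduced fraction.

Choose coordinates Y = (0, 0), J = (1, 0), X = (0, 1).
1. D is the centroid of triangle JYX ⇒ D = (1/3, 1/3)
2. K is the intersection of line YX and line JD ⇒ K = (0, 1/2)
through Y parallel to DK: direction (-1/3, 1/6); meets XD at B = (2/3, -1/3)
B = X + t·(D−X) with t = 2

t = 2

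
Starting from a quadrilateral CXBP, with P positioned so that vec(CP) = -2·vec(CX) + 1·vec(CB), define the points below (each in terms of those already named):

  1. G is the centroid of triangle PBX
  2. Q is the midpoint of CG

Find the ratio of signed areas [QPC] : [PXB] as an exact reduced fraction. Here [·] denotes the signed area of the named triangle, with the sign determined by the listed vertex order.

[QPC]:[PXB] = 1/4

Set C = (0, 0), X = (1, 0), B = (0, 1), P = (-2, 1); any affine frame gives the same invariant.
1. G is the centroid of triangle PBX ⇒ G = (-1/3, 2/3)
2. Q is the midpoint of CG ⇒ Q = (-1/6, 1/3)
2·[QPC] = 1/2, 2·[PXB] = 2
[QPC]:[PXB] = 1/2:2 = 1/4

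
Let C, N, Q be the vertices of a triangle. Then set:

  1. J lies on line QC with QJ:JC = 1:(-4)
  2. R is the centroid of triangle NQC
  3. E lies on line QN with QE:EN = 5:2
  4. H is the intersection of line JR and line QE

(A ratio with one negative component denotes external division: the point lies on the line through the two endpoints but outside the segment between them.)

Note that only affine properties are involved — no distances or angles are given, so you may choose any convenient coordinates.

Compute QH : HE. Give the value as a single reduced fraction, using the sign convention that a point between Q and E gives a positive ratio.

QH:HE = 7/23

Set C = (0, 0), N = (1, 0), Q = (0, 1); any affine frame gives the same invariant.
1. J lies on line QC with QJ:JC = 1:(-4) ⇒ J = (0, 4/3)
2. R is the centroid of triangle NQC ⇒ R = (1/3, 1/3)
3. E lies on line QN with QE:EN = 5:2 ⇒ E = (5/7, 2/7)
4. H is the intersection of line JR and line QE ⇒ H = (1/6, 5/6)
H = Q + t·(E−Q) with t = 7/30, so QH:HE = t:(1−t) = 7/30:23/30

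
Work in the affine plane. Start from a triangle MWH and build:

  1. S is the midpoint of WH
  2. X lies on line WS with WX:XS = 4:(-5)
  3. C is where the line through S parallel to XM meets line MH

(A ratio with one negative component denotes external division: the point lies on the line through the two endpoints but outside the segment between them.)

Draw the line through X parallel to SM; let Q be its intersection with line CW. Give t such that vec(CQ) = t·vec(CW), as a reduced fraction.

Set M = (0, 0), W = (1, 0), H = (0, 1); any affine frame gives the same invariant.
1. S is the midpoint of WH ⇒ S = (1/2, 1/2)
2. X lies on line WS with WX:XS = 4:(-5) ⇒ X = (3, -2)
3. C is where the line through S parallel to XM meets line MH ⇒ C = (0, 5/6)
through X parallel to SM: direction (-1/2, -1/2); meets CW at Q = (35/11, -20/11)
Q = C + t·(W−C) with t = 35/11

t = 35/11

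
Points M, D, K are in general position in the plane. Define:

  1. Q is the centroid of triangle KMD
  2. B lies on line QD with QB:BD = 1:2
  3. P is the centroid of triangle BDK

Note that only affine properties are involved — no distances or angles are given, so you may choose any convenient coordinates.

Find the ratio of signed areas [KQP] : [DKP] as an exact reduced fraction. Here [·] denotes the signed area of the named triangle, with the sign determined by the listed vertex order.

[KQP]:[DKP] = 2

Choose coordinates M = (0, 0), D = (1, 0), K = (0, 1).
1. Q is the centroid of triangle KMD ⇒ Q = (1/3, 1/3)
2. B lies on line QD with QB:BD = 1:2 ⇒ B = (5/9, 2/9)
3. P is the centroid of triangle BDK ⇒ P = (14/27, 11/27)
2·[KQP] = 4/27, 2·[DKP] = 2/27
[KQP]:[DKP] = 4/27:2/27 = 2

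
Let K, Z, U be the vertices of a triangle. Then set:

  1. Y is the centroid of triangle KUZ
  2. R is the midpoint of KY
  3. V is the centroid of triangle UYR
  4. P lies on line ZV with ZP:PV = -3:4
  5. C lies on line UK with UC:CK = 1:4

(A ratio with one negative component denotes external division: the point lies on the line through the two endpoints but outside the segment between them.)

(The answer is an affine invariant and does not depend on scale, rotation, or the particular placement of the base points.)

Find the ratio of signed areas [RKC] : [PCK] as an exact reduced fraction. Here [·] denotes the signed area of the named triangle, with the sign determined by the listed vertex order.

[RKC]:[PCK] = -1/21

Work in coordinates with K = (0, 0), Z = (1, 0), U = (0, 1).
1. Y is the centroid of triangle KUZ ⇒ Y = (1/3, 1/3)
2. R is the midpoint of KY ⇒ R = (1/6, 1/6)
3. V is the centroid of triangle UYR ⇒ V = (1/6, 1/2)
4. P lies on line ZV with ZP:PV = -3:4 ⇒ P = (7/2, -3/2)
5. C lies on line UK with UC:CK = 1:4 ⇒ C = (0, 4/5)
2·[RKC] = -2/15, 2·[PCK] = 14/5
[RKC]:[PCK] = -2/15:14/5 = -1/21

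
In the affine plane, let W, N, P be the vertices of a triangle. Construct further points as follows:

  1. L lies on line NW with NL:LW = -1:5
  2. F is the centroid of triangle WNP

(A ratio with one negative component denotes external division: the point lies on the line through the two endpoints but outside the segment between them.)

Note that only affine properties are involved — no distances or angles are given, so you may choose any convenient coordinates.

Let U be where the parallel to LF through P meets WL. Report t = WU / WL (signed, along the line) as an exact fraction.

t = 11/5

Set W = (0, 0), N = (1, 0), P = (0, 1); any affine frame gives the same invariant.
1. L lies on line NW with NL:LW = -1:5 ⇒ L = (5/4, 0)
2. F is the centroid of triangle WNP ⇒ F = (1/3, 1/3)
through P parallel to LF: direction (-11/12, 1/3); meets WL at U = (11/4, 0)
U = W + t·(L−W) with t = 11/5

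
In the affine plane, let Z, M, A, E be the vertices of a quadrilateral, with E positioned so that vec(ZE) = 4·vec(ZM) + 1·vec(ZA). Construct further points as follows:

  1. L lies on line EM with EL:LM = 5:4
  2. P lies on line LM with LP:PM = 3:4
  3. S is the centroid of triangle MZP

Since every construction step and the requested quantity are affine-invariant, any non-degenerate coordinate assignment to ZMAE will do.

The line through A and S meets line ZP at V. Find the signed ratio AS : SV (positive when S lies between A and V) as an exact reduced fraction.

Set Z = (0, 0), M = (1, 0), A = (0, 1), E = (4, 1); any affine frame gives the same invariant.
1. L lies on line EM with EL:LM = 5:4 ⇒ L = (7/3, 4/9)
2. P lies on line LM with LP:PM = 3:4 ⇒ P = (37/21, 16/63)
3. S is the centroid of triangle MZP ⇒ S = (58/63, 16/189)
line AS meets ZP at V = (2146/2443, 928/7329)
S = A + t·(V−A) with t = 349/333, so AS:SV = 349/333:-16/333

AS:SV = -349/16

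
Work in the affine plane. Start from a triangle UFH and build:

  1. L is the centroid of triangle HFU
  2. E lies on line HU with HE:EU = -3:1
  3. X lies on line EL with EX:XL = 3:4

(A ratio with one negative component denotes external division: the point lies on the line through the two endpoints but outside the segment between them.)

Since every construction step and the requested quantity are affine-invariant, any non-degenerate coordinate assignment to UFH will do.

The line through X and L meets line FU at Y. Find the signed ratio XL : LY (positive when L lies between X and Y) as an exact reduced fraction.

Set U = (0, 0), F = (1, 0), H = (0, 1); any affine frame gives the same invariant.
1. L is the centroid of triangle HFU ⇒ L = (1/3, 1/3)
2. E lies on line HU with HE:EU = -3:1 ⇒ E = (0, -1/2)
3. X lies on line EL with EX:XL = 3:4 ⇒ X = (1/7, -1/7)
line XL meets FU at Y = (1/5, 0)
L = X + t·(Y−X) with t = 10/3, so XL:LY = 10/3:-7/3

XL:LY = -10/7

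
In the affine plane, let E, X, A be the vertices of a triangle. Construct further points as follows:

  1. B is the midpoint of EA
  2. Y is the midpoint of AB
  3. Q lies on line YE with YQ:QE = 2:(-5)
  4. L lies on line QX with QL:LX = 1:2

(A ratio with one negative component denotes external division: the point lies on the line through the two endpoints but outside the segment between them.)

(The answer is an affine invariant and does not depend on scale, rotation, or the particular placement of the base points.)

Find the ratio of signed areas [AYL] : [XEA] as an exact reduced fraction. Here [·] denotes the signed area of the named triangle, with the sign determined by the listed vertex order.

[AYL]:[XEA] = -1/12

Work in coordinates with E = (0, 0), X = (1, 0), A = (0, 1).
1. B is the midpoint of EA ⇒ B = (0, 1/2)
2. Y is the midpoint of AB ⇒ Y = (0, 3/4)
3. Q lies on line YE with YQ:QE = 2:(-5) ⇒ Q = (0, 5/4)
4. L lies on line QX with QL:LX = 1:2 ⇒ L = (1/3, 5/6)
2·[AYL] = 1/12, 2·[XEA] = -1
[AYL]:[XEA] = 1/12:-1 = -1/12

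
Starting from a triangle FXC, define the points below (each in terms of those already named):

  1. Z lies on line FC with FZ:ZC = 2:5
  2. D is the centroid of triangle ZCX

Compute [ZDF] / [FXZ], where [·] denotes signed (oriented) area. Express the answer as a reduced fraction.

[ZDF]:[FXZ] = -1/3

Assign F = (0, 0), X = (1, 0), C = (0, 1) — the answer is frame-independent, so this choice is without loss of generality.
1. Z lies on line FC with FZ:ZC = 2:5 ⇒ Z = (0, 2/7)
2. D is the centroid of triangle ZCX ⇒ D = (1/3, 3/7)
2·[ZDF] = -2/21, 2·[FXZ] = 2/7
[ZDF]:[FXZ] = -2/21:2/7 = -1/3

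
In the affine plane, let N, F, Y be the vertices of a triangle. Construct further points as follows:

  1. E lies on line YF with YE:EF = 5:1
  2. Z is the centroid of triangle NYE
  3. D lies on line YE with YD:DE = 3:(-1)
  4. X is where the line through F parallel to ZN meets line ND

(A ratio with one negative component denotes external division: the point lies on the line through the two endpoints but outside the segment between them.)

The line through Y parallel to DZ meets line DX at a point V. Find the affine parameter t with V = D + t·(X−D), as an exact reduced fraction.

Work in coordinates with N = (0, 0), F = (1, 0), Y = (0, 1).
1. E lies on line YF with YE:EF = 5:1 ⇒ E = (5/6, 1/6)
2. Z is the centroid of triangle NYE ⇒ Z = (5/18, 7/18)
3. D lies on line YE with YD:DE = 3:(-1) ⇒ D = (5/4, -1/4)
4. X is where the line through F parallel to ZN meets line ND ⇒ X = (7/8, -7/40)
through Y parallel to DZ: direction (-35/36, 23/36); meets DX at V = (35/16, -7/16)
V = D + t·(X−D) with t = -5/2

t = -5/2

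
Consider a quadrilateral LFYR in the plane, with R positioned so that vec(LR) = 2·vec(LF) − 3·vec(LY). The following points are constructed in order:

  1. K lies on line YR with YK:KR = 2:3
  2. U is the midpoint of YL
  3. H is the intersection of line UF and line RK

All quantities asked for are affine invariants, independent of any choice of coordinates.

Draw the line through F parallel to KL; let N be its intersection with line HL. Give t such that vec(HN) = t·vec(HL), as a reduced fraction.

Work in coordinates with L = (0, 0), F = (1, 0), Y = (0, 1), R = (2, -3).
1. K lies on line YR with YK:KR = 2:3 ⇒ K = (4/5, -3/5)
2. U is the midpoint of YL ⇒ U = (0, 1/2)
3. H is the intersection of line UF and line RK ⇒ H = (1/3, 1/3)
through F parallel to KL: direction (-4/5, 3/5); meets HL at N = (3/7, 3/7)
N = H + t·(L−H) with t = -2/7

t = -2/7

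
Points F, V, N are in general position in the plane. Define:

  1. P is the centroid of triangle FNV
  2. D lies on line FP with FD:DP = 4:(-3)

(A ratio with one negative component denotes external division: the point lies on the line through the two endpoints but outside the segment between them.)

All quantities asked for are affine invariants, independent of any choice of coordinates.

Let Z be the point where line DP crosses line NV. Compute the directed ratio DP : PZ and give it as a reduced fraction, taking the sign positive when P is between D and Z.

DP:PZ = -6

Work in coordinates with F = (0, 0), V = (1, 0), N = (0, 1).
1. P is the centroid of triangle FNV ⇒ P = (1/3, 1/3)
2. D lies on line FP with FD:DP = 4:(-3) ⇒ D = (4/3, 4/3)
line DP meets NV at Z = (1/2, 1/2)
P = D + t·(Z−D) with t = 6/5, so DP:PZ = 6/5:-1/5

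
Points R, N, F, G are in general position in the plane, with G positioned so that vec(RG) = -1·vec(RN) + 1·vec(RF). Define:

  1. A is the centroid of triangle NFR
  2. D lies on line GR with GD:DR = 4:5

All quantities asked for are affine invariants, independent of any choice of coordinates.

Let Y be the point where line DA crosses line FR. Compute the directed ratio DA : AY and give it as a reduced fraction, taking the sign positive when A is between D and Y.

DA:AY = -8/3

Set R = (0, 0), N = (1, 0), F = (0, 1), G = (-1, 1); any affine frame gives the same invariant.
1. A is the centroid of triangle NFR ⇒ A = (1/3, 1/3)
2. D lies on line GR with GD:DR = 4:5 ⇒ D = (-5/9, 5/9)
line DA meets FR at Y = (0, 5/12)
A = D + t·(Y−D) with t = 8/5, so DA:AY = 8/5:-3/5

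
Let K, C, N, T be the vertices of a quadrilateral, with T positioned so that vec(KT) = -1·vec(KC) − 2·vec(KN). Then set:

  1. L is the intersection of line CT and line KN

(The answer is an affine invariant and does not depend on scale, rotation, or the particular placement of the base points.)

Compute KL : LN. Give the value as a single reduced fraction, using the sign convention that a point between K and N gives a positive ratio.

Work in coordinates with K = (0, 0), C = (1, 0), N = (0, 1), T = (-1, -2).
1. L is the intersection of line CT and line KN ⇒ L = (0, -1)
L = K + t·(N−K) with t = -1, so KL:LN = t:(1−t) = -1:2

KL:LN = -1/2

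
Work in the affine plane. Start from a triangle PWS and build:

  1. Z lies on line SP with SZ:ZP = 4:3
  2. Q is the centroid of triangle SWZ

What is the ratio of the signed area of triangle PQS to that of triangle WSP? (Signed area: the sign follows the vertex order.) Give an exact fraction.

Set P = (0, 0), W = (1, 0), S = (0, 1); any affine frame gives the same invariant.
1. Z lies on line SP with SZ:ZP = 4:3 ⇒ Z = (0, 3/7)
2. Q is the centroid of triangle SWZ ⇒ Q = (1/3, 10/21)
2·[PQS] = 1/3, 2·[WSP] = 1
[PQS]:[WSP] = 1/3:1 = 1/3

[PQS]:[WSP] = 1/3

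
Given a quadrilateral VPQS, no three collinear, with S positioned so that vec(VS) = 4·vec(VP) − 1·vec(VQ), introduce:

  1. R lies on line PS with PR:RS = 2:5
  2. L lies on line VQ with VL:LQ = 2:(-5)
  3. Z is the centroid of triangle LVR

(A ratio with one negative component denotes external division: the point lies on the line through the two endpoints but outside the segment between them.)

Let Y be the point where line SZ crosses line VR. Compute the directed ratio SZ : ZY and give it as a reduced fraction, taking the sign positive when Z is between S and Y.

SZ:ZY = 19/26

Set V = (0, 0), P = (1, 0), Q = (0, 1), S = (4, -1); any affine frame gives the same invariant.
1. R lies on line PS with PR:RS = 2:5 ⇒ R = (13/7, -2/7)
2. L lies on line VQ with VL:LQ = 2:(-5) ⇒ L = (0, -2/3)
3. Z is the centroid of triangle LVR ⇒ Z = (13/21, -20/63)
line SZ meets VR at Y = (-533/133, 82/133)
Z = S + t·(Y−S) with t = 19/45, so SZ:ZY = 19/45:26/45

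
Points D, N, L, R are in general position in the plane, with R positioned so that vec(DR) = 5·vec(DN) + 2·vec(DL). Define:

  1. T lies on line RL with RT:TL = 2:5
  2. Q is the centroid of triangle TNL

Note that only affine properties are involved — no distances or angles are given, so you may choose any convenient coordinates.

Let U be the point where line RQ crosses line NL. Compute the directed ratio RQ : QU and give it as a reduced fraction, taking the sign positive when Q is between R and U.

Assign D = (0, 0), N = (1, 0), L = (0, 1), R = (5, 2) — the answer is frame-independent, so this choice is without loss of generality.
1. T lies on line RL with RT:TL = 2:5 ⇒ T = (25/7, 12/7)
2. Q is the centroid of triangle TNL ⇒ Q = (32/21, 19/21)
line RQ meets NL at U = (7/16, 9/16)
Q = R + t·(U−R) with t = 16/21, so RQ:QU = 16/21:5/21

RQ:QU = 16/5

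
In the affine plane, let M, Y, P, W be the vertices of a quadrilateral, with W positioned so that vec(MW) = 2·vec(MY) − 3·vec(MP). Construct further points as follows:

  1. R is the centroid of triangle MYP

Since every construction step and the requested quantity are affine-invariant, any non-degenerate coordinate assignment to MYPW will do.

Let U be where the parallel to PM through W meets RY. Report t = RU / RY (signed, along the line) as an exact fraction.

Assign M = (0, 0), Y = (1, 0), P = (0, 1), W = (2, -3) — the answer is frame-independent, so this choice is without loss of generality.
1. R is the centroid of triangle MYP ⇒ R = (1/3, 1/3)
through W parallel to PM: direction (0, -1); meets RY at U = (2, -1/2)
U = R + t·(Y−R) with t = 5/2

t = 5/2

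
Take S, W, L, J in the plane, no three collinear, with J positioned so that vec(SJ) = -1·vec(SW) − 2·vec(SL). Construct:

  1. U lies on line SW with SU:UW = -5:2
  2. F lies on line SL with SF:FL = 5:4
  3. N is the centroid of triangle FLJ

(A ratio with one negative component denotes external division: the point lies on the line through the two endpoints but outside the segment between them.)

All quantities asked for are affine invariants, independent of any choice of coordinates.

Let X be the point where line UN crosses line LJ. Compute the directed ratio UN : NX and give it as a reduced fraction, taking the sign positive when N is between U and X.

Assign S = (0, 0), W = (1, 0), L = (0, 1), J = (-1, -2) — the answer is frame-independent, so this choice is without loss of generality.
1. U lies on line SW with SU:UW = -5:2 ⇒ U = (5/3, 0)
2. F lies on line SL with SF:FL = 5:4 ⇒ F = (0, 5/9)
3. N is the centroid of triangle FLJ ⇒ N = (-1/3, -4/27)
line UN meets LJ at X = (-91/237, -12/79)
N = U + t·(X−U) with t = 79/81, so UN:NX = 79/81:2/81

UN:NX = 79/2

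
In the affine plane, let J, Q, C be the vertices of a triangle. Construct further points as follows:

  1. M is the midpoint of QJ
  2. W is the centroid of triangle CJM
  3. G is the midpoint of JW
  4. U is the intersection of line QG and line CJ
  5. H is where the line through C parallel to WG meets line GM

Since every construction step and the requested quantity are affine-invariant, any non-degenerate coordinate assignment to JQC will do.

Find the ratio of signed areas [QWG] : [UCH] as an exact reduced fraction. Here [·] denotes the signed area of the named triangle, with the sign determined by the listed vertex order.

[QWG]:[UCH] = 11/18

Set J = (0, 0), Q = (1, 0), C = (0, 1); any affine frame gives the same invariant.
1. M is the midpoint of QJ ⇒ M = (1/2, 0)
2. W is the centroid of triangle CJM ⇒ W = (1/6, 1/3)
3. G is the midpoint of JW ⇒ G = (1/12, 1/6)
4. U is the intersection of line QG and line CJ ⇒ U = (0, 2/11)
5. H is where the line through C parallel to WG meets line GM ⇒ H = (-1/3, 1/3)
2·[QWG] = 1/6, 2·[UCH] = 3/11
[QWG]:[UCH] = 1/6:3/11 = 11/18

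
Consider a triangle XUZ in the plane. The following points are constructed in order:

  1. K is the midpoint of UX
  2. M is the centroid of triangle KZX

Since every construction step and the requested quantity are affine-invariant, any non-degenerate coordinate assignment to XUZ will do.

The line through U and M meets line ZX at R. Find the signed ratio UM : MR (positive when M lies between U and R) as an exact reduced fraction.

Assign X = (0, 0), U = (1, 0), Z = (0, 1) — the answer is frame-independent, so this choice is without loss of generality.
1. K is the midpoint of UX ⇒ K = (1/2, 0)
2. M is the centroid of triangle KZX ⇒ M = (1/6, 1/3)
line UM meets ZX at R = (0, 2/5)
M = U + t·(R−U) with t = 5/6, so UM:MR = 5/6:1/6

UM:MR = 5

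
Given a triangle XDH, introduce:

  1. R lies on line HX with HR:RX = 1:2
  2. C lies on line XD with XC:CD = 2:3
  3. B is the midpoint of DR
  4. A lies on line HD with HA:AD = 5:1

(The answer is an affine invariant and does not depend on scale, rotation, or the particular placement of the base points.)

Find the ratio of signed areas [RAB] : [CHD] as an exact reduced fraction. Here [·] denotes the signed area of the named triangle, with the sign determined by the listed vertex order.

Assign X = (0, 0), D = (1, 0), H = (0, 1) — the answer is frame-independent, so this choice is without loss of generality.
1. R lies on line HX with HR:RX = 1:2 ⇒ R = (0, 2/3)
2. C lies on line XD with XC:CD = 2:3 ⇒ C = (2/5, 0)
3. B is the midpoint of DR ⇒ B = (1/2, 1/3)
4. A lies on line HD with HA:AD = 5:1 ⇒ A = (5/6, 1/6)
2·[RAB] = -1/36, 2·[CHD] = -3/5
[RAB]:[CHD] = -1/36:-3/5 = 5/108

[RAB]:[CHD] = 5/108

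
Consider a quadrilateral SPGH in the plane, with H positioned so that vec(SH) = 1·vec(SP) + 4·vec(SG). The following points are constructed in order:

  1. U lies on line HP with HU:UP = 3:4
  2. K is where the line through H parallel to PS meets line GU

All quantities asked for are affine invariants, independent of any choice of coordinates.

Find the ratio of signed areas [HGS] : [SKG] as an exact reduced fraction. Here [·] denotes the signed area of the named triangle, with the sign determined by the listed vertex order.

Assign S = (0, 0), P = (1, 0), G = (0, 1), H = (1, 4) — the answer is frame-independent, so this choice is without loss of generality.
1. U lies on line HP with HU:UP = 3:4 ⇒ U = (1, 16/7)
2. K is where the line through H parallel to PS meets line GU ⇒ K = (7/3, 4)
2·[HGS] = 1, 2·[SKG] = 7/3
[HGS]:[SKG] = 1:7/3 = 3/7

[HGS]:[SKG] = 3/7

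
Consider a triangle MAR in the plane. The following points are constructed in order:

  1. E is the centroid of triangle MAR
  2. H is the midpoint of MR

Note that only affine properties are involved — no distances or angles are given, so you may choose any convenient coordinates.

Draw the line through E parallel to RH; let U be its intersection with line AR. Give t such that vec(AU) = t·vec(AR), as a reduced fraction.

t = 2/3

Set M = (0, 0), A = (1, 0), R = (0, 1); any affine frame gives the same invariant.
1. E is the centroid of triangle MAR ⇒ E = (1/3, 1/3)
2. H is the midpoint of MR ⇒ H = (0, 1/2)
through E parallel to RH: direction (0, -1/2); meets AR at U = (1/3, 2/3)
U = A + t·(R−A) with t = 2/3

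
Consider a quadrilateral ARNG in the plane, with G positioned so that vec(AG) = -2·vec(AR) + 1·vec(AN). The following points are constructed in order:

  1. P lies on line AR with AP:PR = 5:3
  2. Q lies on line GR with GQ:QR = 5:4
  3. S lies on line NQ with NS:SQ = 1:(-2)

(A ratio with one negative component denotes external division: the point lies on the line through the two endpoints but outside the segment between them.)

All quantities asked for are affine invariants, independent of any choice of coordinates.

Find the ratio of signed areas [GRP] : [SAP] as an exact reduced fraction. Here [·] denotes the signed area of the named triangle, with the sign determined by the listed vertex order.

Work in coordinates with A = (0, 0), R = (1, 0), N = (0, 1), G = (-2, 1).
1. P lies on line AR with AP:PR = 5:3 ⇒ P = (5/8, 0)
2. Q lies on line GR with GQ:QR = 5:4 ⇒ Q = (-1/3, 4/9)
3. S lies on line NQ with NS:SQ = 1:(-2) ⇒ S = (1/3, 14/9)
2·[GRP] = -3/8, 2·[SAP] = 35/36
[GRP]:[SAP] = -3/8:35/36 = -27/70

[GRP]:[SAP] = -27/70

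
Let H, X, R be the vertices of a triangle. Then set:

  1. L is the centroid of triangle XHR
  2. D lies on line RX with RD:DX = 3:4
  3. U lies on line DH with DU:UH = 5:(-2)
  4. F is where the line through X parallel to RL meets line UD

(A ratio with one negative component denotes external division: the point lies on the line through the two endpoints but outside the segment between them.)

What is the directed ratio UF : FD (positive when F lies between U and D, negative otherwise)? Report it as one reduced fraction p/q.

Assign H = (0, 0), X = (1, 0), R = (0, 1) — the answer is frame-independent, so this choice is without loss of generality.
1. L is the centroid of triangle XHR ⇒ L = (1/3, 1/3)
2. D lies on line RX with RD:DX = 3:4 ⇒ D = (3/7, 4/7)
3. U lies on line DH with DU:UH = 5:(-2) ⇒ U = (-2/7, -8/21)
4. F is where the line through X parallel to RL meets line UD ⇒ F = (3/5, 4/5)
F = U + t·(D−U) with t = 31/25, so UF:FD = t:(1−t) = 31/25:-6/25

UF:FD = -31/6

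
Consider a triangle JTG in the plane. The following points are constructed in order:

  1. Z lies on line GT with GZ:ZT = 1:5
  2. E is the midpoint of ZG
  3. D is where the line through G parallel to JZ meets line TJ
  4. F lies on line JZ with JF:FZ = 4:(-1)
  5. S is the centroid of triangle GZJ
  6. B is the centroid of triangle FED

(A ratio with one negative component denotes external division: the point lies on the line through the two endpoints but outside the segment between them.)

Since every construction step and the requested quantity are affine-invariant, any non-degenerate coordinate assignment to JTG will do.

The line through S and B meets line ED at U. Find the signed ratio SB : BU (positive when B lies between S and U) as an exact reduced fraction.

Work in coordinates with J = (0, 0), T = (1, 0), G = (0, 1).
1. Z lies on line GT with GZ:ZT = 1:5 ⇒ Z = (1/6, 5/6)
2. E is the midpoint of ZG ⇒ E = (1/12, 11/12)
3. D is where the line through G parallel to JZ meets line TJ ⇒ D = (-1/5, 0)
4. F lies on line JZ with JF:FZ = 4:(-1) ⇒ F = (2/9, 10/9)
5. S is the centroid of triangle GZJ ⇒ S = (1/18, 11/18)
6. B is the centroid of triangle FED ⇒ B = (19/540, 73/108)
line SB meets ED at U = (79/3600, 517/720)
B = S + t·(U−S) with t = 20/33, so SB:BU = 20/33:13/33

SB:BU = 20/13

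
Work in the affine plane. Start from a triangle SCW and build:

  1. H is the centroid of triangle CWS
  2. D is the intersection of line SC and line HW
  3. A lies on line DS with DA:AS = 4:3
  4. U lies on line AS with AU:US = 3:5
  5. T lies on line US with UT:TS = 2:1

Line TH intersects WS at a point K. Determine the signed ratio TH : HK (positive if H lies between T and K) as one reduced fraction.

TH:HK = -97/112

Choose coordinates S = (0, 0), C = (1, 0), W = (0, 1).
1. H is the centroid of triangle CWS ⇒ H = (1/3, 1/3)
2. D is the intersection of line SC and line HW ⇒ D = (1/2, 0)
3. A lies on line DS with DA:AS = 4:3 ⇒ A = (3/14, 0)
4. U lies on line AS with AU:US = 3:5 ⇒ U = (15/112, 0)
5. T lies on line US with UT:TS = 2:1 ⇒ T = (5/112, 0)
line TH meets WS at K = (0, -5/97)
H = T + t·(K−T) with t = -97/15, so TH:HK = -97/15:112/15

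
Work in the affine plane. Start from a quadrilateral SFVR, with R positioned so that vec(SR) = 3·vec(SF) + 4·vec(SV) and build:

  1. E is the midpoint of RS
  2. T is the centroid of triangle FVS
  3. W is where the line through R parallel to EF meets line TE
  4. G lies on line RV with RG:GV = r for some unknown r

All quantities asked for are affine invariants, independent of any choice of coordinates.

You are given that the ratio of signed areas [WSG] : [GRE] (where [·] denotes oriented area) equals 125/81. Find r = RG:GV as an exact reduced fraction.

r = 3/5

Set S = (0, 0), F = (1, 0), V = (0, 1), R = (3, 4); any affine frame gives the same invariant.
1. E is the midpoint of RS ⇒ E = (3/2, 2)
2. T is the centroid of triangle FVS ⇒ T = (1/3, 1/3)
3. W is where the line through R parallel to EF meets line TE ⇒ W = (55/18, 38/9)
4. With RG:GV = r, write λ = r/(r+1) so G = R + λ·(V−R); G is affine-linear in λ
Every point depending on G is an affine combination of G and λ-independent points, so each such coordinate is linear in λ; the λ² term in each signed area is a multiple of (V−R)×(V−R) = 0, so 2·[WSG] and 2·[GRE] are each linear in λ. Evaluating at λ=0 and λ=1:
  2·[WSG] = -7/2·λ + 4/9,   2·[GRE] = -3/2·λ
So [WSG]:[GRE] = (-7/2·λ + 4/9) / (-3/2·λ). Setting this equal to 125/81:
  -7/2·λ + 4/9 = 125/81·(-3/2·λ)  ⇒  λ = 3/8
Then r = λ/(1−λ) = (3/8)/(5/8) = 3/5. Check: with r = 3/5, G = (15/8, 23/8) and [WSG]:[GRE] = 125/81 as required.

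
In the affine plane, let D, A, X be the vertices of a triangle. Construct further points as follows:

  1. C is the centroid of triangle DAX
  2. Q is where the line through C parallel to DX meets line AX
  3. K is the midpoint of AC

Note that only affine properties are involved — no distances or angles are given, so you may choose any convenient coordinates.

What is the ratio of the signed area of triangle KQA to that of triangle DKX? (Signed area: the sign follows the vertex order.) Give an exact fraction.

Assign D = (0, 0), A = (1, 0), X = (0, 1) — the answer is frame-independent, so this choice is without loss of generality.
1. C is the centroid of triangle DAX ⇒ C = (1/3, 1/3)
2. Q is where the line through C parallel to DX meets line AX ⇒ Q = (1/3, 2/3)
3. K is the midpoint of AC ⇒ K = (2/3, 1/6)
2·[KQA] = -1/9, 2·[DKX] = 2/3
[KQA]:[DKX] = -1/9:2/3 = -1/6

[KQA]:[DKX] = -1/6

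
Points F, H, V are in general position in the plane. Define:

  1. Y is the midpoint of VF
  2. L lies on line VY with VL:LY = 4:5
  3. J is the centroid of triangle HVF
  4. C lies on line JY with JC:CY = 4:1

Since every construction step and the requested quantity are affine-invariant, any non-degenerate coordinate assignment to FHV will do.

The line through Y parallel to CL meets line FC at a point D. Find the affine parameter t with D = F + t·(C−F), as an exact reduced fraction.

t = 9/14

Set F = (0, 0), H = (1, 0), V = (0, 1); any affine frame gives the same invariant.
1. Y is the midpoint of VF ⇒ Y = (0, 1/2)
2. L lies on line VY with VL:LY = 4:5 ⇒ L = (0, 7/9)
3. J is the centroid of triangle HVF ⇒ J = (1/3, 1/3)
4. C lies on line JY with JC:CY = 4:1 ⇒ C = (1/15, 7/15)
through Y parallel to CL: direction (-1/15, 14/45); meets FC at D = (3/70, 3/10)
D = F + t·(C−F) with t = 9/14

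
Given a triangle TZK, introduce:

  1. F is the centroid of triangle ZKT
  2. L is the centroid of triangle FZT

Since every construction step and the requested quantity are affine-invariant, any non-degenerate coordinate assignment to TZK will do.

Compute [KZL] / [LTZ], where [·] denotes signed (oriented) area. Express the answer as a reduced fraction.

[KZL]:[LTZ] = -4

Choose coordinates T = (0, 0), Z = (1, 0), K = (0, 1).
1. F is the centroid of triangle ZKT ⇒ F = (1/3, 1/3)
2. L is the centroid of triangle FZT ⇒ L = (4/9, 1/9)
2·[KZL] = -4/9, 2·[LTZ] = 1/9
[KZL]:[LTZ] = -4/9:1/9 = -4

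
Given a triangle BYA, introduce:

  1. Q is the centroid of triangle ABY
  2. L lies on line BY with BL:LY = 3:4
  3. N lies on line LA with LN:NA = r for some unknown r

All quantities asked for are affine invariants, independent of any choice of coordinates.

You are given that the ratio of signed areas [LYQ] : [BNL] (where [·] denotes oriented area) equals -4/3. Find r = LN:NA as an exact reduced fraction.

r = 1/2

Set B = (0, 0), Y = (1, 0), A = (0, 1); any affine frame gives the same invariant.
1. Q is the centroid of triangle ABY ⇒ Q = (1/3, 1/3)
2. L lies on line BY with BL:LY = 3:4 ⇒ L = (3/7, 0)
3. With LN:NA = r, write λ = r/(r+1) so N = L + λ·(A−L); N is affine-linear in λ
Every point depending on N is an affine combination of N and λ-independent points, so each such coordinate is linear in λ; the λ² term in each signed area is a multiple of (A−L)×(A−L) = 0, so 2·[LYQ] and 2·[BNL] are each linear in λ. Evaluating at λ=0 and λ=1:
  2·[LYQ] = 4/21,   2·[BNL] = -3/7·λ
So [LYQ]:[BNL] = (4/21) / (-3/7·λ). Setting this equal to -4/3:
  4/21 = -4/3·(-3/7·λ)  ⇒  λ = 1/3
Then r = λ/(1−λ) = (1/3)/(2/3) = 1/2. Check: with r = 1/2, N = (2/7, 1/3) and [LYQ]:[BNL] = -4/3 as required.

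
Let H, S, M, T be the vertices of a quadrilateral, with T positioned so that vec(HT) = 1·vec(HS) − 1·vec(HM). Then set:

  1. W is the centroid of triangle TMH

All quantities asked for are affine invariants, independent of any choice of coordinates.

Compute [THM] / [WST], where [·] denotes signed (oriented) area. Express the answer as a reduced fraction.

Assign H = (0, 0), S = (1, 0), M = (0, 1), T = (1, -1) — the answer is frame-independent, so this choice is without loss of generality.
1. W is the centroid of triangle TMH ⇒ W = (1/3, 0)
2·[THM] = -1, 2·[WST] = -2/3
[THM]:[WST] = -1:-2/3 = 3/2

[THM]:[WST] = 3/2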